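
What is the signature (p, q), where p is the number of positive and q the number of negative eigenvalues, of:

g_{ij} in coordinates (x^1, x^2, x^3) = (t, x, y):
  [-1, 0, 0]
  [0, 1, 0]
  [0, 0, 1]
The metric is diagonal, so its eigenvalues are the diagonal entries: -1, 1, 1 (at a generic point, where coordinate-dependent entries are positive).
2 positive, 1 negative.
(2, 1) - Lorentzian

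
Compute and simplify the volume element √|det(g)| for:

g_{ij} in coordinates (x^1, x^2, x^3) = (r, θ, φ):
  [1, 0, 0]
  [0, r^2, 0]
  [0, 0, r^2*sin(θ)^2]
det(g) = r^4*sin(θ)^2
√|det(g)| = r^2*sin(θ) (taking 0 < θ < π so that |sin(θ)| = sin(θ))
Volume element: dV = r^2*sin(θ) dr dθ dφ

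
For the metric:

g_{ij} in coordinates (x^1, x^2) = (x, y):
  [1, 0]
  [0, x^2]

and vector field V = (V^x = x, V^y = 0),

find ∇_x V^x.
Non-zero Christoffel symbols:
Γ^x_{y y} = -x
Γ^y_{x y} = 1/x
∇_x V^x = ∂_x V^x + Γ^x_{x j} V^j
  = (1) + (0)(x) + (0)(0)
  = 1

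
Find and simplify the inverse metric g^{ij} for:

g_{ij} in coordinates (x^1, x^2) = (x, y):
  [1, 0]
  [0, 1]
The metric is diagonal, so g^{ij} is diagonal with entries 1/g_{ii}: diag(1, 1).
g^{ij}:
  [1, 0]
  [0, 1]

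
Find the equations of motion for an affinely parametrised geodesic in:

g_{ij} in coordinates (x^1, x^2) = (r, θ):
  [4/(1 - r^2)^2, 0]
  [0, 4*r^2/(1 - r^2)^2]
Geodesic equation: d^2x^k/dλ^2 + Γ^k_{ij} (dx^i/dλ)(dx^j/dλ) = 0.
Non-zero Christoffel symbols:
Γ^r_{r r} = 2*r/(1 - r^2)
Γ^r_{θ θ} = (r^3 + r)/(r^2 - 1)
Γ^θ_{r θ} = (-r^2 - 1)/(r^3 - r)
Substituting (the symmetric pair Γ^k_{ij}, Γ^k_{ji} combines into a factor 2):
d^2r/dλ^2 + (2*r/(1 - r^2)) (dr/dλ)^2 + ((r^3 + r)/(r^2 - 1)) (dθ/dλ)^2 = 0
d^2θ/dλ^2 + ((-2*r^2 - 2)/(r^3 - r)) (dr/dλ)(dθ/dλ) = 0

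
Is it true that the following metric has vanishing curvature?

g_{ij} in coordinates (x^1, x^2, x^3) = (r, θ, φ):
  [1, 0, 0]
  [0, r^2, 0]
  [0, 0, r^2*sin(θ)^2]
Non-zero Christoffel symbols:
Γ^r_{θ θ} = -r
Γ^r_{φ φ} = -r*sin(θ)^2
Γ^θ_{r θ} = 1/r
Γ^θ_{φ φ} = -sin(2*θ)/2
Γ^φ_{r φ} = 1/r
Γ^φ_{θ φ} = 1/tan(θ)
Ricci tensor: R_{rr} = 0, R_{rθ} = 0, R_{rφ} = 0, R_{θθ} = 0, R_{θφ} = 0, R_{φφ} = 0
All R_{ij} vanish; in 3 dimensions the Riemann tensor is fully determined by the Ricci tensor, so R^i_{jkl} = 0: the metric is flat (curvilinear coordinates on flat space).
Yes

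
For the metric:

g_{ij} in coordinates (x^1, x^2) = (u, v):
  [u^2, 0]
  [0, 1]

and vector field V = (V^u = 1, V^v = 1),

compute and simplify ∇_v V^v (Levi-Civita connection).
Non-zero Christoffel symbols:
Γ^u_{u u} = 1/u
∇_v V^v = ∂_v V^v + Γ^v_{v j} V^j
  = (0) + (0)(1) + (0)(1)
  = 0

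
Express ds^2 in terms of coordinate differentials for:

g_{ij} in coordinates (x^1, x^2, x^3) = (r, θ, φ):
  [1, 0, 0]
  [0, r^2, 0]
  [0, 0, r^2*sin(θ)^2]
ds^2 = g_{ij} dx^i dx^j; only the non-zero components contribute.
ds^2 = dr^2 + r^2 dθ^2 + r^2*sin(θ)^2 dφ^2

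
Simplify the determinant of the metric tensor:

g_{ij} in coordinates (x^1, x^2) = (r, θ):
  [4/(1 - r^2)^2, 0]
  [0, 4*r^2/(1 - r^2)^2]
For a 2×2 metric: det(g) = g_{11}·g_{22} - g_{12}·g_{21}
= (4/(1 - r^2)^2)·(4*r^2/(1 - r^2)^2) - (0)·(0)
= 16*r^2/(1 - r^2)^4 - 0
det(g) = 16*r^2/(1 - r^2)^4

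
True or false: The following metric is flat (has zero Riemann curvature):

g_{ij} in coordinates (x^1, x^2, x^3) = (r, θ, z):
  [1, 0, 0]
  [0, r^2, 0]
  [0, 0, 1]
Non-zero Christoffel symbols:
Γ^r_{θ θ} = -r
Γ^θ_{r θ} = 1/r
Ricci tensor: R_{rr} = 0, R_{rθ} = 0, R_{rz} = 0, R_{θθ} = 0, R_{θz} = 0, R_{zz} = 0
All R_{ij} vanish; in 3 dimensions the Riemann tensor is fully determined by the Ricci tensor, so R^i_{jkl} = 0: the metric is flat (curvilinear coordinates on flat space).
True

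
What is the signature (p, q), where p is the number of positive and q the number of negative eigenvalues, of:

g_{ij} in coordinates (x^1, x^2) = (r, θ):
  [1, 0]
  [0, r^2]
The metric is diagonal, so its eigenvalues are the diagonal entries: 1, r^2 (at a generic point, where coordinate-dependent entries are positive).
2 positive, 0 negative.
(2, 0) - Riemannian (positive definite)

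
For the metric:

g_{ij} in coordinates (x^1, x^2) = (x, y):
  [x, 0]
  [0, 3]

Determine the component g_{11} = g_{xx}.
With x^1 = x, x^2 = y, g_{11} = g_{xx} is the row-1, column-1 entry of the matrix.
g_{11} = x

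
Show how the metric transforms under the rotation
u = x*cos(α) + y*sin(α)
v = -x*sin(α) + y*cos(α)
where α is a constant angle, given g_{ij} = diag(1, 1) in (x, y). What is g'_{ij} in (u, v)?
Invert the transformation: x = u*cos(α) - v*sin(α), y = u*sin(α) + v*cos(α)
g'_{ij} = (∂x^k/∂x'^i)(∂x^l/∂x'^j) g_{kl}; with g_{kl} = δ_{kl} this is Σ_k (∂x^k/∂x'^i)(∂x^k/∂x'^j).
Jacobian: ∂x/∂u = cos(α), ∂x/∂v = -sin(α), ∂y/∂u = sin(α), ∂y/∂v = cos(α)
g'_{uu} = (cos(α))(cos(α)) + (sin(α))(sin(α)) = 1
g'_{uv} = (cos(α))(-sin(α)) + (sin(α))(cos(α)) = 0
g'_{vv} = (-sin(α))(-sin(α)) + (cos(α))(cos(α)) = 1
g'_{ij} = diag(1, 1)
The Euclidean metric is invariant under rotations.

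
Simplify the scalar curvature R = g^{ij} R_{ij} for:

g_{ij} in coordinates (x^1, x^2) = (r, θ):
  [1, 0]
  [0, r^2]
Non-zero Christoffel symbols (Γ^k_{ij} = Γ^k_{ji}):
Γ^r_{θ θ} = -r
Γ^θ_{r θ} = 1/r
Ricci tensor (R_{ij} = R^k_{ikj}): R_{rr} = 0, R_{rθ} = 0, R_{θθ} = 0
Inverse metric: g^{rr} = 1, g^{θθ} = 1/r^2
R = g^{ij} R_{ij} = (1)(0) + (1/r^2)(0) = 0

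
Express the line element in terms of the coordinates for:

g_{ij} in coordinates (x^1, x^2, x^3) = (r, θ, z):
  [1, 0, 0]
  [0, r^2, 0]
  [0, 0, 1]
ds^2 = g_{ij} dx^i dx^j; only the non-zero components contribute.
ds^2 = dr^2 + r^2 dθ^2 + dz^2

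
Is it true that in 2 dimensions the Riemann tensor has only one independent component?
The number of independent components is n^2(n^2-1)/12 = 4·3/12 = 1 for n = 2 (e.g. R_{1212}).
Yes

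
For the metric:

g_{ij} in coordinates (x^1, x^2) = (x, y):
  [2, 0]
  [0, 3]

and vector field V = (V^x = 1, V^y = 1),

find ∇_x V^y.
All Christoffel symbols are zero.
∇_x V^y = ∂_x V^y + Γ^y_{x j} V^j
  = (0) + (0)(1) + (0)(1)
  = 0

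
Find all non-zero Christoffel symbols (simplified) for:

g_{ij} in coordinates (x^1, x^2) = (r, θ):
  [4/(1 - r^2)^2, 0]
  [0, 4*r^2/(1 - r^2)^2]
Using Γ^k_{ij} = (1/2) g^{km} (∂_i g_{mj} + ∂_j g_{mi} - ∂_m g_{ij}); the metric is diagonal, so only the m = k term contributes.
Non-zero symbols (using the symmetry Γ^k_{ij} = Γ^k_{ji}):
Γ^r_{r r} = (1/2) g^{rr} (∂_r g_{rr} + ∂_r g_{rr} - ∂_r g_{rr}) = (1/2)((1 - r^2)^2/4)((16*r/(1 - r^2)^3) + (16*r/(1 - r^2)^3) - (16*r/(1 - r^2)^3)) = 2*r/(1 - r^2)
Γ^r_{θ θ} = (1/2) g^{rr} (∂_θ g_{rθ} + ∂_θ g_{rθ} - ∂_r g_{θθ}) = (1/2)((1 - r^2)^2/4)((0) + (0) - (-8*(r^3 + r)/(r^2 - 1)^3)) = (r^3 + r)/(r^2 - 1)
Γ^θ_{r θ} = (1/2) g^{θθ} (∂_r g_{θθ} + ∂_θ g_{θr} - ∂_θ g_{rθ}) = (1/2)((1 - r^2)^2/(4*r^2))((-8*(r^3 + r)/(r^2 - 1)^3) + (0) - (0)) = (-r^2 - 1)/(r^3 - r)
All other Christoffel symbols are zero.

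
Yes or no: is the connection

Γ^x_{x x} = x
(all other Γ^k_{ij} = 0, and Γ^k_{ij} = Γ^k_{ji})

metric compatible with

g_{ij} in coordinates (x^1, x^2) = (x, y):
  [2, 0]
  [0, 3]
Using ∇_k g_{ij} = ∂_k g_{ij} - Γ^m_{ki} g_{mj} - Γ^m_{kj} g_{im}:
∇_x g_{xx} = (0) - (2*x) - (2*x) = -4*x ≠ 0
So the connection is not metric compatible (it is not the Levi-Civita connection).
No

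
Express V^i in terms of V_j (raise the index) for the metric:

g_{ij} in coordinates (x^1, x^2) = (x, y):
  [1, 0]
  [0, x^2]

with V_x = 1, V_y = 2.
Inverse metric (diagonal): g^{xx} = 1, g^{yy} = 1/x^2
V^i = g^{ij} V_j:
V^x = (1)(1) + (0)(2) = 1
V^y = (0)(1) + (1/x^2)(2) = 2/x^2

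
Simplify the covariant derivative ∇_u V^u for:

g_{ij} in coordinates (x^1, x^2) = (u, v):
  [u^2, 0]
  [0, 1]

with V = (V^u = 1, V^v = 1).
Non-zero Christoffel symbols:
Γ^u_{u u} = 1/u
∇_u V^u = ∂_u V^u + Γ^u_{u j} V^j
  = (0) + (1/u)(1) + (0)(1)
  = 1/u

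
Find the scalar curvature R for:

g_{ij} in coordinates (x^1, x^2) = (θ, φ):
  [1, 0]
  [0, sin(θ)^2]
Non-zero Christoffel symbols (Γ^k_{ij} = Γ^k_{ji}):
Γ^θ_{φ φ} = -sin(2*θ)/2
Γ^φ_{θ φ} = 1/tan(θ)
Ricci tensor (R_{ij} = R^k_{ikj}): R_{θθ} = 1, R_{θφ} = 0, R_{φφ} = sin(θ)^2
Inverse metric: g^{θθ} = 1, g^{φφ} = 1/sin(θ)^2
R = g^{ij} R_{ij} = (1)(1) + (1/sin(θ)^2)(sin(θ)^2) = 2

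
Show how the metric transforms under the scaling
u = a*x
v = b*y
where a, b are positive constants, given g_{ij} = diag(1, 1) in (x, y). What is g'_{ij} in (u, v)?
Invert the transformation: x = u/a, y = v/b
g'_{ij} = (∂x^k/∂x'^i)(∂x^l/∂x'^j) g_{kl}; with g_{kl} = δ_{kl} this is Σ_k (∂x^k/∂x'^i)(∂x^k/∂x'^j).
Jacobian: ∂x/∂u = 1/a, ∂x/∂v = 0, ∂y/∂u = 0, ∂y/∂v = 1/b
g'_{uu} = (1/a)(1/a) + (0)(0) = 1/a^2
g'_{uv} = (1/a)(0) + (0)(1/b) = 0
g'_{vv} = (0)(0) + (1/b)(1/b) = 1/b^2
g'_{ij} = diag(1/a^2, 1/b^2)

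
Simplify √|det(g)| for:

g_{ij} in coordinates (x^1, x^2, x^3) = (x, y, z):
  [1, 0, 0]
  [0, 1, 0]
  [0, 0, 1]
det(g) = 1
√|det(g)| = 1
Volume element: dV = 1 dx dy dz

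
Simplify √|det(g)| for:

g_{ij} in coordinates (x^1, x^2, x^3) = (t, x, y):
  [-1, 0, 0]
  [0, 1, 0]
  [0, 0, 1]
det(g) = -1
√|det(g)| = 1
Volume element: dV = 1 dt dx dy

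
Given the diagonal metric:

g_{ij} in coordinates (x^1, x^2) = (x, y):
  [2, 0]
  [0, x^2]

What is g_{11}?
With x^1 = x, x^2 = y, g_{11} = g_{xx} is the row-1, column-1 entry of the matrix.
g_{11} = 2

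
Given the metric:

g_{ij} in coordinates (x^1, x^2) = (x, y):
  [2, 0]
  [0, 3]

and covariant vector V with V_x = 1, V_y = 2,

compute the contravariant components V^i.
Inverse metric (diagonal): g^{xx} = 1/2, g^{yy} = 1/3
V^i = g^{ij} V_j:
V^x = (1/2)(1) + (0)(2) = 1/2
V^y = (0)(1) + (1/3)(2) = 2/3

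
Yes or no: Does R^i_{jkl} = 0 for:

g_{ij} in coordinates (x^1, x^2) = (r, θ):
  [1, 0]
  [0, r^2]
Non-zero Christoffel symbols:
Γ^r_{θ θ} = -r
Γ^θ_{r θ} = 1/r
Ricci tensor: R_{rr} = 0, R_{rθ} = 0, R_{θθ} = 0
All R_{ij} vanish; in 2 dimensions the Riemann tensor is fully determined by the Ricci tensor, so R^i_{jkl} = 0: the metric is flat (curvilinear coordinates on flat space).
Yes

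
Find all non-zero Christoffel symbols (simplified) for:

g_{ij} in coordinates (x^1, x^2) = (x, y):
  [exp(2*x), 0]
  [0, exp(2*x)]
Using Γ^k_{ij} = (1/2) g^{km} (∂_i g_{mj} + ∂_j g_{mi} - ∂_m g_{ij}); the metric is diagonal, so only the m = k term contributes.
Non-zero symbols (using the symmetry Γ^k_{ij} = Γ^k_{ji}):
Γ^x_{x x} = (1/2) g^{xx} (∂_x g_{xx} + ∂_x g_{xx} - ∂_x g_{xx}) = (1/2)(exp(-2*x))((2*exp(2*x)) + (2*exp(2*x)) - (2*exp(2*x))) = 1
Γ^x_{y y} = (1/2) g^{xx} (∂_y g_{xy} + ∂_y g_{xy} - ∂_x g_{yy}) = (1/2)(exp(-2*x))((0) + (0) - (2*exp(2*x))) = -1
Γ^y_{x y} = (1/2) g^{yy} (∂_x g_{yy} + ∂_y g_{yx} - ∂_y g_{xy}) = (1/2)(exp(-2*x))((2*exp(2*x)) + (0) - (0)) = 1
All other Christoffel symbols are zero.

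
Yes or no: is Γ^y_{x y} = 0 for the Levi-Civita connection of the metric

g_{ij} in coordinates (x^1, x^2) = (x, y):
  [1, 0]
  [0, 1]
Γ^y_{x y} = (1/2) g^{yy} (∂_x g_{yy} + ∂_y g_{yx} - ∂_y g_{xy}) = (1/2)(1)((0) + (0) - (0)) = 0
This equals the proposed value 0.
Yes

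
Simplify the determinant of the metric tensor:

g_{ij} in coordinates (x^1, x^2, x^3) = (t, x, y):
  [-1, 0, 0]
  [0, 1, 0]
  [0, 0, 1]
Diagonal metric: det(g) = g_{11}·g_{22}·g_{33}
= (-1)·(1)·(1)
det(g) = -1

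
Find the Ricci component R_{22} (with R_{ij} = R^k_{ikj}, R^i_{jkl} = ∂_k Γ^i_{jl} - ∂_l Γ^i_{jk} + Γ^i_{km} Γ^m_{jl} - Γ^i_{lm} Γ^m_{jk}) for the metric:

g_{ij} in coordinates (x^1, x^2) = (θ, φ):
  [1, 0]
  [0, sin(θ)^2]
Non-zero Christoffel symbols (Γ^k_{ij} = Γ^k_{ji}):
Γ^θ_{φ φ} = -sin(2*θ)/2
Γ^φ_{θ φ} = 1/tan(θ)
R^θ_{φ θ φ} = ∂_θ Γ^θ_{φ φ} - ∂_φ Γ^θ_{φ θ} + Γ^θ_{θ m} Γ^m_{φ φ} - Γ^θ_{φ m} Γ^m_{φ θ}
  = (-cos(2*θ)) - (0) + (0) - (-cos(θ)^2) = sin(θ)^2
R^φ_{φ φ φ} = 0 (a repeated index in an antisymmetric pair)
R_{φφ} = R^θ_{φ θ φ} + R^φ_{φ φ φ} = (sin(θ)^2) + (0) = sin(θ)^2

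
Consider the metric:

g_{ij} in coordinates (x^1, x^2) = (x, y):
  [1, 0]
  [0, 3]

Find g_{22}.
With x^1 = x, x^2 = y, g_{22} = g_{yy} is the row-2, column-2 entry of the matrix.
g_{22} = 3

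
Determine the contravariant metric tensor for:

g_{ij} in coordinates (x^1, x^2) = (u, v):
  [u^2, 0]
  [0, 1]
The metric is diagonal, so g^{ij} is diagonal with entries 1/g_{ii}: diag(1/(u^2), 1).
g^{ij}:
  [1/u^2, 0]
  [0, 1]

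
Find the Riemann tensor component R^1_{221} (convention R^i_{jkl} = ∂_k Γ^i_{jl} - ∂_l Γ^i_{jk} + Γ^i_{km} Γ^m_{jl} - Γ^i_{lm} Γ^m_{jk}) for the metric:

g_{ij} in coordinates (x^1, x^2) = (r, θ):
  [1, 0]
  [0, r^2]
Non-zero Christoffel symbols (Γ^k_{ij} = Γ^k_{ji}):
Γ^r_{θ θ} = -r
Γ^θ_{r θ} = 1/r
R^r_{θ θ r} = ∂_θ Γ^r_{θ r} - ∂_r Γ^r_{θ θ} + Γ^r_{θ m} Γ^m_{θ r} - Γ^r_{r m} Γ^m_{θ θ}
  = (0) - (-1) + (-1) - (0) = 0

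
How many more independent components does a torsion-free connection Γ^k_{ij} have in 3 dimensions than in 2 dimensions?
Independent components in n dimensions: n × n(n+1)/2 = n^2(n+1)/2.
3D: 3 × 6 = 18
2D: 2 × 3 = 6
Difference = 18 - 6 = 12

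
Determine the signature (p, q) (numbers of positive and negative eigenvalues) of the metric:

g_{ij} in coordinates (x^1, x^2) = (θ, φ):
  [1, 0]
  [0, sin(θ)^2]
The metric is diagonal, so its eigenvalues are the diagonal entries: 1, sin(θ)^2 (at a generic point, where coordinate-dependent entries are positive).
2 positive, 0 negative.
(2, 0) - Riemannian (positive definite)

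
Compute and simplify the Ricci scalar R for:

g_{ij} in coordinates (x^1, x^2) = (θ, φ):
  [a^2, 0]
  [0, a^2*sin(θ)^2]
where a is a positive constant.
Non-zero Christoffel symbols (Γ^k_{ij} = Γ^k_{ji}):
Γ^θ_{φ φ} = -sin(2*θ)/2
Γ^φ_{θ φ} = 1/tan(θ)
Ricci tensor (R_{ij} = R^k_{ikj}): R_{θθ} = 1, R_{θφ} = 0, R_{φφ} = sin(θ)^2
Inverse metric: g^{θθ} = 1/a^2, g^{φφ} = 1/(a^2*sin(θ)^2)
R = g^{ij} R_{ij} = (1/a^2)(1) + (1/(a^2*sin(θ)^2))(sin(θ)^2) = 2/a^2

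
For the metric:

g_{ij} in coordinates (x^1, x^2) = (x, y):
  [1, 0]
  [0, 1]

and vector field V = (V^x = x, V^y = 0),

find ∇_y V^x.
All Christoffel symbols are zero.
∇_y V^x = ∂_y V^x + Γ^x_{y j} V^j
  = (0) + (0)(x) + (0)(0)
  = 0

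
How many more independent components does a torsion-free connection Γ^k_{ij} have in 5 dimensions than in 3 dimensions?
Independent components in n dimensions: n × n(n+1)/2 = n^2(n+1)/2.
5D: 5 × 15 = 75
3D: 3 × 6 = 18
Difference = 75 - 18 = 57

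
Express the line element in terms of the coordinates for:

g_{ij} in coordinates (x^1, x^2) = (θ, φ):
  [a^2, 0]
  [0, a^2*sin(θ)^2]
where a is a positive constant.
ds^2 = g_{ij} dx^i dx^j; only the non-zero components contribute.
ds^2 = a^2 dθ^2 + a^2*sin(θ)^2 dφ^2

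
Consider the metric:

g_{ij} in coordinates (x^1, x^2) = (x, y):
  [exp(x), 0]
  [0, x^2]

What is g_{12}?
With x^1 = x, x^2 = y, g_{12} = g_{xy} is the row-1, column-2 entry of the matrix.
g_{12} = 0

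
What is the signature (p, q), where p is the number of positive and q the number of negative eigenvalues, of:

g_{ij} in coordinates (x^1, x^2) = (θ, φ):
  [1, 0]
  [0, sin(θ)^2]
The metric is diagonal, so its eigenvalues are the diagonal entries: 1, sin(θ)^2 (at a generic point, where coordinate-dependent entries are positive).
2 positive, 0 negative.
(2, 0) - Riemannian (positive definite)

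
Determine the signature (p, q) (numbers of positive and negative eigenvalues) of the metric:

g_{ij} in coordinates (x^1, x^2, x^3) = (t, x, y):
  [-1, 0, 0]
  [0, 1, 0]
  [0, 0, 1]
The metric is diagonal, so its eigenvalues are the diagonal entries: -1, 1, 1 (at a generic point, where coordinate-dependent entries are positive).
2 positive, 1 negative.
(2, 1) - Lorentzian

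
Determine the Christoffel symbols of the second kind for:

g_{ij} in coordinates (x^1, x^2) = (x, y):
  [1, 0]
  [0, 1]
Using Γ^k_{ij} = (1/2) g^{km} (∂_i g_{mj} + ∂_j g_{mi} - ∂_m g_{ij}); the metric is diagonal, so only the m = k term contributes.
Every metric component is constant, so all ∂_m g_{ij} = 0 and every Christoffel symbol vanishes.
All Christoffel symbols are zero.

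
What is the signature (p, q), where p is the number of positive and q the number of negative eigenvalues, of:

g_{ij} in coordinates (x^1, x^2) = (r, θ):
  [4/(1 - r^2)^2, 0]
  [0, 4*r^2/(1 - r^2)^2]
The metric is diagonal, so its eigenvalues are the diagonal entries: 4/(1 - r^2)^2, 4*r^2/(1 - r^2)^2 (at a generic point, where coordinate-dependent entries are positive).
2 positive, 0 negative.
(2, 0) - Riemannian (positive definite)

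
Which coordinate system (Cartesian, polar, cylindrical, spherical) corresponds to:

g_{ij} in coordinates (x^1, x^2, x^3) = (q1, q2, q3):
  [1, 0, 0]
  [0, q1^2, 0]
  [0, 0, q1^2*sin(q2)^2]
The line element ds^2 = dq1^2 + q1^2 dq2^2 + q1^2 sin(q2)^2 dq3^2 is dr^2 + r^2 dθ^2 + r^2 sin(θ)^2 dφ^2 with q1 = r, q2 = θ, q3 = φ.
spherical coordinates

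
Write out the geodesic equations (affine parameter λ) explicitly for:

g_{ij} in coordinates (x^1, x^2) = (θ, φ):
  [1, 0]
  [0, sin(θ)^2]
Geodesic equation: d^2x^k/dλ^2 + Γ^k_{ij} (dx^i/dλ)(dx^j/dλ) = 0.
Non-zero Christoffel symbols:
Γ^θ_{φ φ} = -sin(2*θ)/2
Γ^φ_{θ φ} = 1/tan(θ)
Substituting (the symmetric pair Γ^k_{ij}, Γ^k_{ji} combines into a factor 2):
d^2θ/dλ^2 - (sin(2*θ)/2) (dφ/dλ)^2 = 0
d^2φ/dλ^2 + (2/tan(θ)) (dθ/dλ)(dφ/dλ) = 0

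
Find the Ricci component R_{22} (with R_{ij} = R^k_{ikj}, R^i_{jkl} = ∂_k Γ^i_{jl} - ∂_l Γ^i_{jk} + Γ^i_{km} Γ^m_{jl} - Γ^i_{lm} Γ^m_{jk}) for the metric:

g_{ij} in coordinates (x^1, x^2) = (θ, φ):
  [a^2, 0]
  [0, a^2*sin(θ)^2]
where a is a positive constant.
Non-zero Christoffel symbols (Γ^k_{ij} = Γ^k_{ji}):
Γ^θ_{φ φ} = -sin(2*θ)/2
Γ^φ_{θ φ} = 1/tan(θ)
R^θ_{φ θ φ} = ∂_θ Γ^θ_{φ φ} - ∂_φ Γ^θ_{φ θ} + Γ^θ_{θ m} Γ^m_{φ φ} - Γ^θ_{φ m} Γ^m_{φ θ}
  = (-cos(2*θ)) - (0) + (0) - (-cos(θ)^2) = sin(θ)^2
R^φ_{φ φ φ} = 0 (a repeated index in an antisymmetric pair)
R_{φφ} = R^θ_{φ θ φ} + R^φ_{φ φ φ} = (sin(θ)^2) + (0) = sin(θ)^2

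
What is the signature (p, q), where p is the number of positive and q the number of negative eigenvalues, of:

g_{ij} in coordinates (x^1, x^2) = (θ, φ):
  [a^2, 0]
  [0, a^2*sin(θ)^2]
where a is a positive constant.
The metric is diagonal, so its eigenvalues are the diagonal entries: a^2, a^2*sin(θ)^2 (at a generic point, where coordinate-dependent entries are positive).
2 positive, 0 negative.
(2, 0) - Riemannian (positive definite)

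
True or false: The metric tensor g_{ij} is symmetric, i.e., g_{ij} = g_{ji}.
By definition the metric is a symmetric bilinear form, g_{ij} = g_{ji}.
True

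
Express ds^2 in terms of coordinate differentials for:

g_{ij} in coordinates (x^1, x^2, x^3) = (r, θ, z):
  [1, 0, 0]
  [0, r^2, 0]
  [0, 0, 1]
ds^2 = g_{ij} dx^i dx^j; only the non-zero components contribute.
ds^2 = dr^2 + r^2 dθ^2 + dz^2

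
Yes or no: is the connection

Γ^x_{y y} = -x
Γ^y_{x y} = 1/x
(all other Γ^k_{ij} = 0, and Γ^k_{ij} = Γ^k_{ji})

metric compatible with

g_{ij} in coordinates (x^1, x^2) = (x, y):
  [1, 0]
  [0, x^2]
Using ∇_k g_{ij} = ∂_k g_{ij} - Γ^m_{ki} g_{mj} - Γ^m_{kj} g_{im}:
e.g. ∇_x g_{yy} = (2*x) - (x) - (x) = 0
Every component ∇_k g_{ij} vanishes: the connection is metric compatible.
Yes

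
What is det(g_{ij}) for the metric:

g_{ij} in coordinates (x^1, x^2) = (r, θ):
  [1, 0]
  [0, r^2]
For a 2×2 metric: det(g) = g_{11}·g_{22} - g_{12}·g_{21}
= (1)·(r^2) - (0)·(0)
= r^2 - 0
det(g) = r^2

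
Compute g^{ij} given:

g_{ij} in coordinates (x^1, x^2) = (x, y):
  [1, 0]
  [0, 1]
The metric is diagonal, so g^{ij} is diagonal with entries 1/g_{ii}: diag(1, 1).
g^{ij}:
  [1, 0]
  [0, 1]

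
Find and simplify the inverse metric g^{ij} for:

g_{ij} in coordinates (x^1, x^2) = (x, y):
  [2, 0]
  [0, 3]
The metric is diagonal, so g^{ij} is diagonal with entries 1/g_{ii}: diag(1/2, 1/3).
g^{ij}:
  [1/2, 0]
  [0, 1/3]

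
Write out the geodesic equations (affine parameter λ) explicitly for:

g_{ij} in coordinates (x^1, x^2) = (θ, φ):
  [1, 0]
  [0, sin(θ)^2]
Geodesic equation: d^2x^k/dλ^2 + Γ^k_{ij} (dx^i/dλ)(dx^j/dλ) = 0.
Non-zero Christoffel symbols:
Γ^θ_{φ φ} = -sin(2*θ)/2
Γ^φ_{θ φ} = 1/tan(θ)
Substituting (the symmetric pair Γ^k_{ij}, Γ^k_{ji} combines into a factor 2):
d^2θ/dλ^2 - (sin(2*θ)/2) (dφ/dλ)^2 = 0
d^2φ/dλ^2 + (2/tan(θ)) (dθ/dλ)(dφ/dλ) = 0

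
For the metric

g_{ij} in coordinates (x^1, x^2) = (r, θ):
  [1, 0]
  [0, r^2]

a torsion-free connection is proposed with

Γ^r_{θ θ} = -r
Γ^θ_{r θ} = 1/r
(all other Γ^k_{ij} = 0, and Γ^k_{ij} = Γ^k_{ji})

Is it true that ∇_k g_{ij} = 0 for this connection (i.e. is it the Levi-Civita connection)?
Using ∇_k g_{ij} = ∂_k g_{ij} - Γ^m_{ki} g_{mj} - Γ^m_{kj} g_{im}:
e.g. ∇_r g_{θθ} = (2*r) - (r) - (r) = 0
Every component ∇_k g_{ij} vanishes: the connection is metric compatible.
Yes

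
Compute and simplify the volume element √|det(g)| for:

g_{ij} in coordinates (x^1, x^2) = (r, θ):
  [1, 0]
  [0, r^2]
det(g) = r^2
√|det(g)| = r
Volume element: dV = r dr dθ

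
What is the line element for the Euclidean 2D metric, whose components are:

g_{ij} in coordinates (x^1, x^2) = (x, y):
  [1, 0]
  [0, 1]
ds^2 = g_{ij} dx^i dx^j; only the non-zero components contribute.
ds^2 = dx^2 + dy^2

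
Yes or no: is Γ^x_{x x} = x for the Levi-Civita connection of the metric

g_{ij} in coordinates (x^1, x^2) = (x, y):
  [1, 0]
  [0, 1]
Γ^x_{x x} = (1/2) g^{xx} (∂_x g_{xx} + ∂_x g_{xx} - ∂_x g_{xx}) = (1/2)(1)((0) + (0) - (0)) = 0
This differs from the proposed value x.
No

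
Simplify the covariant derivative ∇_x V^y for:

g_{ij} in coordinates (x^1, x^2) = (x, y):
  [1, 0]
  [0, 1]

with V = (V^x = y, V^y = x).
All Christoffel symbols are zero.
∇_x V^y = ∂_x V^y + Γ^y_{x j} V^j
  = (1) + (0)(y) + (0)(x)
  = 1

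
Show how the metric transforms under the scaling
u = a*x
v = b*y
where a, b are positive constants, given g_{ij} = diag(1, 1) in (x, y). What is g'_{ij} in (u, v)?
Invert the transformation: x = u/a, y = v/b
g'_{ij} = (∂x^k/∂x'^i)(∂x^l/∂x'^j) g_{kl}; with g_{kl} = δ_{kl} this is Σ_k (∂x^k/∂x'^i)(∂x^k/∂x'^j).
Jacobian: ∂x/∂u = 1/a, ∂x/∂v = 0, ∂y/∂u = 0, ∂y/∂v = 1/b
g'_{uu} = (1/a)(1/a) + (0)(0) = 1/a^2
g'_{uv} = (1/a)(0) + (0)(1/b) = 0
g'_{vv} = (0)(0) + (1/b)(1/b) = 1/b^2
g'_{ij} = diag(1/a^2, 1/b^2)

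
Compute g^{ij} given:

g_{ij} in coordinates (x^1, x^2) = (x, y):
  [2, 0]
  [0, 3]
The metric is diagonal, so g^{ij} is diagonal with entries 1/g_{ii}: diag(1/2, 1/3).
g^{ij}:
  [1/2, 0]
  [0, 1/3]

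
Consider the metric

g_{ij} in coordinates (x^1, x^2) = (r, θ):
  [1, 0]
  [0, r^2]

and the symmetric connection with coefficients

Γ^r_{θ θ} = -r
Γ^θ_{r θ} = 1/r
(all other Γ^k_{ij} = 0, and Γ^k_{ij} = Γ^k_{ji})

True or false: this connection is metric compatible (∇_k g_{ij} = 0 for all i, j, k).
Using ∇_k g_{ij} = ∂_k g_{ij} - Γ^m_{ki} g_{mj} - Γ^m_{kj} g_{im}:
e.g. ∇_r g_{θθ} = (2*r) - (r) - (r) = 0
Every component ∇_k g_{ij} vanishes: the connection is metric compatible.
True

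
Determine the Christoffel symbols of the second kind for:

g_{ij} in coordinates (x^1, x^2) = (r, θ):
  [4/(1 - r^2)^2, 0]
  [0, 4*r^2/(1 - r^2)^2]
Using Γ^k_{ij} = (1/2) g^{km} (∂_i g_{mj} + ∂_j g_{mi} - ∂_m g_{ij}); the metric is diagonal, so only the m = k term contributes.
Non-zero symbols (using the symmetry Γ^k_{ij} = Γ^k_{ji}):
Γ^r_{r r} = (1/2) g^{rr} (∂_r g_{rr} + ∂_r g_{rr} - ∂_r g_{rr}) = (1/2)((1 - r^2)^2/4)((16*r/(1 - r^2)^3) + (16*r/(1 - r^2)^3) - (16*r/(1 - r^2)^3)) = 2*r/(1 - r^2)
Γ^r_{θ θ} = (1/2) g^{rr} (∂_θ g_{rθ} + ∂_θ g_{rθ} - ∂_r g_{θθ}) = (1/2)((1 - r^2)^2/4)((0) + (0) - (-8*(r^3 + r)/(r^2 - 1)^3)) = (r^3 + r)/(r^2 - 1)
Γ^θ_{r θ} = (1/2) g^{θθ} (∂_r g_{θθ} + ∂_θ g_{θr} - ∂_θ g_{rθ}) = (1/2)((1 - r^2)^2/(4*r^2))((-8*(r^3 + r)/(r^2 - 1)^3) + (0) - (0)) = (-r^2 - 1)/(r^3 - r)
All other Christoffel symbols are zero.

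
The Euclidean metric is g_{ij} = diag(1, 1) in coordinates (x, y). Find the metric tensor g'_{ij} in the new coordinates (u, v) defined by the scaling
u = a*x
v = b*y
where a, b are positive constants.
Invert the transformation: x = u/a, y = v/b
g'_{ij} = (∂x^k/∂x'^i)(∂x^l/∂x'^j) g_{kl}; with g_{kl} = δ_{kl} this is Σ_k (∂x^k/∂x'^i)(∂x^k/∂x'^j).
Jacobian: ∂x/∂u = 1/a, ∂x/∂v = 0, ∂y/∂u = 0, ∂y/∂v = 1/b
g'_{uu} = (1/a)(1/a) + (0)(0) = 1/a^2
g'_{uv} = (1/a)(0) + (0)(1/b) = 0
g'_{vv} = (0)(0) + (1/b)(1/b) = 1/b^2
g'_{ij} = diag(1/a^2, 1/b^2)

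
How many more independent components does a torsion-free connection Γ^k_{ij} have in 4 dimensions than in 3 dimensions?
Independent components in n dimensions: n × n(n+1)/2 = n^2(n+1)/2.
4D: 4 × 10 = 40
3D: 3 × 6 = 18
Difference = 40 - 18 = 22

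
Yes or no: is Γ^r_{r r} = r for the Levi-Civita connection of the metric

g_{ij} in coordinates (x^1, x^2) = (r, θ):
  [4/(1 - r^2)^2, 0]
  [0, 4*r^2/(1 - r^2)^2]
Γ^r_{r r} = (1/2) g^{rr} (∂_r g_{rr} + ∂_r g_{rr} - ∂_r g_{rr}) = (1/2)((1 - r^2)^2/4)((16*r/(1 - r^2)^3) + (16*r/(1 - r^2)^3) - (16*r/(1 - r^2)^3)) = 2*r/(1 - r^2)
This differs from the proposed value r.
No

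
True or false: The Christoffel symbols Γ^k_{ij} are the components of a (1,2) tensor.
Under a change of coordinates Γ picks up an inhomogeneous term ∂²x/∂x'∂x'; e.g. Γ = 0 in Cartesian coordinates but Γ^r_{θθ} = -r in polar coordinates on the same flat plane.
False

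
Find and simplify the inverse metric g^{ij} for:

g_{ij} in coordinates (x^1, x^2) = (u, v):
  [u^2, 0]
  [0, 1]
The metric is diagonal, so g^{ij} is diagonal with entries 1/g_{ii}: diag(1/(u^2), 1).
g^{ij}:
  [1/u^2, 0]
  [0, 1]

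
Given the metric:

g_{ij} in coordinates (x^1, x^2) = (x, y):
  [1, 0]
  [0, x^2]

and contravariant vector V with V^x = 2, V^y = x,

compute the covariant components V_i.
V_i = g_{ij} V^j:
V_x = (1)(2) + (0)(x) = 2
V_y = (0)(2) + (x^2)(x) = x^3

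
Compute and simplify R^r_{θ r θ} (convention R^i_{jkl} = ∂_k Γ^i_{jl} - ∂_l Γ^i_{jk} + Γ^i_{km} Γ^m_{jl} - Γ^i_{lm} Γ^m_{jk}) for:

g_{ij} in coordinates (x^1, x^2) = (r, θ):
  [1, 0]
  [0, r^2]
Non-zero Christoffel symbols (Γ^k_{ij} = Γ^k_{ji}):
Γ^r_{θ θ} = -r
Γ^θ_{r θ} = 1/r
R^r_{θ r θ} = ∂_r Γ^r_{θ θ} - ∂_θ Γ^r_{θ r} + Γ^r_{r m} Γ^m_{θ θ} - Γ^r_{θ m} Γ^m_{θ r}
  = (-1) - (0) + (0) - (-1) = 0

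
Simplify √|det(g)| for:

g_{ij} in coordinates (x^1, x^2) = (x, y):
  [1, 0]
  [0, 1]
det(g) = 1
√|det(g)| = 1
Volume element: dV = 1 dx dy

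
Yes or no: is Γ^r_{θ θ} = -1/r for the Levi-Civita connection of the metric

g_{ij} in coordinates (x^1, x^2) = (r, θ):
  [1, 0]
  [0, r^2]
Γ^r_{θ θ} = (1/2) g^{rr} (∂_θ g_{rθ} + ∂_θ g_{rθ} - ∂_r g_{θθ}) = (1/2)(1)((0) + (0) - (2*r)) = -r
This differs from the proposed value -1/r.
No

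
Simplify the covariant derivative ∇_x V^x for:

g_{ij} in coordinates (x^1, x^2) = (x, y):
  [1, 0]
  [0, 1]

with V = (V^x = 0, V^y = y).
All Christoffel symbols are zero.
∇_x V^x = ∂_x V^x + Γ^x_{x j} V^j
  = (0) + (0)(0) + (0)(y)
  = 0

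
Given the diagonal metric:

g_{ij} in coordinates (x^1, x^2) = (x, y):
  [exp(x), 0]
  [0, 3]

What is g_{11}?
With x^1 = x, x^2 = y, g_{11} = g_{xx} is the row-1, column-1 entry of the matrix.
g_{11} = exp(x)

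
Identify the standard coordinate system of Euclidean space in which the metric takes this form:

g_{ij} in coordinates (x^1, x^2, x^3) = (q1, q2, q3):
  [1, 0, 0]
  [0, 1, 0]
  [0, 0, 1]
All components are constant and the metric is the identity, i.e. orthonormal rectilinear coordinates.
Cartesian (3D) coordinates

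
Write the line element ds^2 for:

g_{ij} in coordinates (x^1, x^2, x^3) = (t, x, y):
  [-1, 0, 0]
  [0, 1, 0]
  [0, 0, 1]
ds^2 = g_{ij} dx^i dx^j; only the non-zero components contribute.
ds^2 = -dt^2 + dx^2 + dy^2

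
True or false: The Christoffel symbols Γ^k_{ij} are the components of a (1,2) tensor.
Under a change of coordinates Γ picks up an inhomogeneous term ∂²x/∂x'∂x'; e.g. Γ = 0 in Cartesian coordinates but Γ^r_{θθ} = -r in polar coordinates on the same flat plane.
False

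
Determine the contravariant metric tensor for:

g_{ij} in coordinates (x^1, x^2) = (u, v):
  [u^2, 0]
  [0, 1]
The metric is diagonal, so g^{ij} is diagonal with entries 1/g_{ii}: diag(1/(u^2), 1).
g^{ij}:
  [1/u^2, 0]
  [0, 1]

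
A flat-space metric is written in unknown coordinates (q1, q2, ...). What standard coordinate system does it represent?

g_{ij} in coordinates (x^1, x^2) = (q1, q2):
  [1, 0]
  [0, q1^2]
The line element ds^2 = dq1^2 + q1^2 dq2^2 is dr^2 + r^2 dθ^2 with q1 = r, q2 = θ.
polar coordinates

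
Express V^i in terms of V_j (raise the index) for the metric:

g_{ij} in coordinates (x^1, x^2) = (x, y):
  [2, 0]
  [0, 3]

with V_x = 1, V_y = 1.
Inverse metric (diagonal): g^{xx} = 1/2, g^{yy} = 1/3
V^i = g^{ij} V_j:
V^x = (1/2)(1) + (0)(1) = 1/2
V^y = (0)(1) + (1/3)(1) = 1/3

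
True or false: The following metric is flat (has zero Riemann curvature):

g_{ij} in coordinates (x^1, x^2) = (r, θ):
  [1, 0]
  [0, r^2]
Non-zero Christoffel symbols:
Γ^r_{θ θ} = -r
Γ^θ_{r θ} = 1/r
Ricci tensor: R_{rr} = 0, R_{rθ} = 0, R_{θθ} = 0
All R_{ij} vanish; in 2 dimensions the Riemann tensor is fully determined by the Ricci tensor, so R^i_{jkl} = 0: the metric is flat (curvilinear coordinates on flat space).
True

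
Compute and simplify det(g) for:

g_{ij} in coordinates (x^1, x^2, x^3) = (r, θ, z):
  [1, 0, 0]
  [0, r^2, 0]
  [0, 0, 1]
Diagonal metric: det(g) = g_{11}·g_{22}·g_{33}
= (1)·(r^2)·(1)
det(g) = r^2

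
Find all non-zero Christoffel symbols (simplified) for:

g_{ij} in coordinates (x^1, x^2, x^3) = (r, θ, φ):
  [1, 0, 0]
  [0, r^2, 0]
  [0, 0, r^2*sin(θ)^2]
Using Γ^k_{ij} = (1/2) g^{km} (∂_i g_{mj} + ∂_j g_{mi} - ∂_m g_{ij}); the metric is diagonal, so only the m = k term contributes.
Non-zero symbols (using the symmetry Γ^k_{ij} = Γ^k_{ji}):
Γ^r_{θ θ} = (1/2) g^{rr} (∂_θ g_{rθ} + ∂_θ g_{rθ} - ∂_r g_{θθ}) = (1/2)(1)((0) + (0) - (2*r)) = -r
Γ^r_{φ φ} = (1/2) g^{rr} (∂_φ g_{rφ} + ∂_φ g_{rφ} - ∂_r g_{φφ}) = (1/2)(1)((0) + (0) - (2*r*sin(θ)^2)) = -r*sin(θ)^2
Γ^θ_{r θ} = (1/2) g^{θθ} (∂_r g_{θθ} + ∂_θ g_{θr} - ∂_θ g_{rθ}) = (1/2)(1/r^2)((2*r) + (0) - (0)) = 1/r
Γ^θ_{φ φ} = (1/2) g^{θθ} (∂_φ g_{θφ} + ∂_φ g_{θφ} - ∂_θ g_{φφ}) = (1/2)(1/r^2)((0) + (0) - (r^2*sin(2*θ))) = -sin(2*θ)/2
Γ^φ_{r φ} = (1/2) g^{φφ} (∂_r g_{φφ} + ∂_φ g_{φr} - ∂_φ g_{rφ}) = (1/2)(1/(r^2*sin(θ)^2))((2*r*sin(θ)^2) + (0) - (0)) = 1/r
Γ^φ_{θ φ} = (1/2) g^{φφ} (∂_θ g_{φφ} + ∂_φ g_{φθ} - ∂_φ g_{θφ}) = (1/2)(1/(r^2*sin(θ)^2))((r^2*sin(2*θ)) + (0) - (0)) = 1/tan(θ)
All other Christoffel symbols are zero.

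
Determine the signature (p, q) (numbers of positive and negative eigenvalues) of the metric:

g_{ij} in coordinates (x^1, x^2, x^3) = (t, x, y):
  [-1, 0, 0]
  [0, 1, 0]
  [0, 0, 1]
The metric is diagonal, so its eigenvalues are the diagonal entries: -1, 1, 1 (at a generic point, where coordinate-dependent entries are positive).
2 positive, 1 negative.
(2, 1) - Lorentzian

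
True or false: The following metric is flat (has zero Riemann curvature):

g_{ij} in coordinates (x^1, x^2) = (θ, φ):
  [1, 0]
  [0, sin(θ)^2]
Non-zero Christoffel symbols:
Γ^θ_{φ φ} = -sin(2*θ)/2
Γ^φ_{θ φ} = 1/tan(θ)
Ricci tensor: R_{θθ} = 1, R_{θφ} = 0, R_{φφ} = sin(θ)^2
The Ricci tensor is non-zero, so the Riemann tensor is non-zero: not flat.
False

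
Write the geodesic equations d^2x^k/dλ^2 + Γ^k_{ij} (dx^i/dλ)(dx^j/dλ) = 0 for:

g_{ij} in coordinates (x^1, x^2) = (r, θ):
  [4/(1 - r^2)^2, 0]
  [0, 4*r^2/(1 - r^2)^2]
Geodesic equation: d^2x^k/dλ^2 + Γ^k_{ij} (dx^i/dλ)(dx^j/dλ) = 0.
Non-zero Christoffel symbols:
Γ^r_{r r} = 2*r/(1 - r^2)
Γ^r_{θ θ} = (r^3 + r)/(r^2 - 1)
Γ^θ_{r θ} = (-r^2 - 1)/(r^3 - r)
Substituting (the symmetric pair Γ^k_{ij}, Γ^k_{ji} combines into a factor 2):
d^2r/dλ^2 + (2*r/(1 - r^2)) (dr/dλ)^2 + ((r^3 + r)/(r^2 - 1)) (dθ/dλ)^2 = 0
d^2θ/dλ^2 + ((-2*r^2 - 2)/(r^3 - r)) (dr/dλ)(dθ/dλ) = 0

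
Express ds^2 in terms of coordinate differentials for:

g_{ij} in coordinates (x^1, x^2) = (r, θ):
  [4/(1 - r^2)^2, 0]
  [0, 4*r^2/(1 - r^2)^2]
ds^2 = g_{ij} dx^i dx^j; only the non-zero components contribute.
ds^2 = (4/(1 - r^2)^2) dr^2 + (4*r^2/(1 - r^2)^2) dθ^2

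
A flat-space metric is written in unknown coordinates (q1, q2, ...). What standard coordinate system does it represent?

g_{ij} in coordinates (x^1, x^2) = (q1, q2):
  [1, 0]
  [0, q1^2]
The line element ds^2 = dq1^2 + q1^2 dq2^2 is dr^2 + r^2 dθ^2 with q1 = r, q2 = θ.
polar coordinates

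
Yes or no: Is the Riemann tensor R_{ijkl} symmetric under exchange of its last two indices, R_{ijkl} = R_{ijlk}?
It is antisymmetric in the last pair: R_{ijkl} = -R_{ijlk}.
No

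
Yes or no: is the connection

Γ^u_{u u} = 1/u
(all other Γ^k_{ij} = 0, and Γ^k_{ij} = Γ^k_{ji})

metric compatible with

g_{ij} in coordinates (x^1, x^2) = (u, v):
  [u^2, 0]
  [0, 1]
Using ∇_k g_{ij} = ∂_k g_{ij} - Γ^m_{ki} g_{mj} - Γ^m_{kj} g_{im}:
e.g. ∇_u g_{uu} = (2*u) - (u) - (u) = 0
Every component ∇_k g_{ij} vanishes: the connection is metric compatible.
Yes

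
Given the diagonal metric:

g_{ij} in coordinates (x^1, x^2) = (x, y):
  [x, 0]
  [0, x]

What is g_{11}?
With x^1 = x, x^2 = y, g_{11} = g_{xx} is the row-1, column-1 entry of the matrix.
g_{11} = x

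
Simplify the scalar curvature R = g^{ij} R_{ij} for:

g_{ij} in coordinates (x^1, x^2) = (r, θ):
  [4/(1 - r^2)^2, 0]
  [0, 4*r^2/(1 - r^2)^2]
Non-zero Christoffel symbols (Γ^k_{ij} = Γ^k_{ji}):
Γ^r_{r r} = 2*r/(1 - r^2)
Γ^r_{θ θ} = (r^3 + r)/(r^2 - 1)
Γ^θ_{r θ} = (-r^2 - 1)/(r^3 - r)
Ricci tensor (R_{ij} = R^k_{ikj}): R_{rr} = -4/(r^2 - 1)^2, R_{rθ} = 0, R_{θθ} = -4*r^2/(r^2 - 1)^2
Inverse metric: g^{rr} = (1 - r^2)^2/4, g^{θθ} = (1 - r^2)^2/(4*r^2)
R = g^{ij} R_{ij} = ((1 - r^2)^2/4)(-4/(r^2 - 1)^2) + ((1 - r^2)^2/(4*r^2))(-4*r^2/(r^2 - 1)^2) = -2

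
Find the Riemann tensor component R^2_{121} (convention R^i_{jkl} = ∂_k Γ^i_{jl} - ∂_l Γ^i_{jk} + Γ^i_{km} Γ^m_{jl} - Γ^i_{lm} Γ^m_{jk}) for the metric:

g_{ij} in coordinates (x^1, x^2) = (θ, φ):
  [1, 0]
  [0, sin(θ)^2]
Non-zero Christoffel symbols (Γ^k_{ij} = Γ^k_{ji}):
Γ^θ_{φ φ} = -sin(2*θ)/2
Γ^φ_{θ φ} = 1/tan(θ)
R^φ_{θ φ θ} = ∂_φ Γ^φ_{θ θ} - ∂_θ Γ^φ_{θ φ} + Γ^φ_{φ m} Γ^m_{θ θ} - Γ^φ_{θ m} Γ^m_{θ φ}
  = (0) - (-1/sin(θ)^2) + (0) - (1/tan(θ)^2) = 1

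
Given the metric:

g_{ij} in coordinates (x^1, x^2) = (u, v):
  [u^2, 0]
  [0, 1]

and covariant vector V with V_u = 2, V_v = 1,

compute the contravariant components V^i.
Inverse metric (diagonal): g^{uu} = 1/u^2, g^{vv} = 1
V^i = g^{ij} V_j:
V^u = (1/u^2)(2) + (0)(1) = 2/u^2
V^v = (0)(2) + (1)(1) = 1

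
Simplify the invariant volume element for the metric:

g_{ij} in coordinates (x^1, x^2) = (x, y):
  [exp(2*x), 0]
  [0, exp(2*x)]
det(g) = exp(4*x)
√|det(g)| = exp(2*x)
Volume element: dV = exp(2*x) dx dy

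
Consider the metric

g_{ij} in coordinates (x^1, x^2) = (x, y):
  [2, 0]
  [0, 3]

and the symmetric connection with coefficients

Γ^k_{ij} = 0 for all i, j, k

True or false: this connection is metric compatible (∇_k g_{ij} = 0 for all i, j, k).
Using ∇_k g_{ij} = ∂_k g_{ij} - Γ^m_{ki} g_{mj} - Γ^m_{kj} g_{im}:
e.g. ∇_x g_{xy} = (0) - (0) - (0) = 0
Every component ∇_k g_{ij} vanishes: the connection is metric compatible.
True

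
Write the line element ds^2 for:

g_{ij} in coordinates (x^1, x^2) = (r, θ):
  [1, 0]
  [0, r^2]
ds^2 = g_{ij} dx^i dx^j; only the non-zero components contribute.
ds^2 = dr^2 + r^2 dθ^2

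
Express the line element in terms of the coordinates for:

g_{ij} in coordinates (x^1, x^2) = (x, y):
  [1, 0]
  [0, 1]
ds^2 = g_{ij} dx^i dx^j; only the non-zero components contribute.
ds^2 = dx^2 + dy^2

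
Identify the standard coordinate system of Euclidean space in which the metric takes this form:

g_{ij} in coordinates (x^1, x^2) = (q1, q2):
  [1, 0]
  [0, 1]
All components are constant and the metric is the identity, i.e. orthonormal rectilinear coordinates.
Cartesian (2D) coordinates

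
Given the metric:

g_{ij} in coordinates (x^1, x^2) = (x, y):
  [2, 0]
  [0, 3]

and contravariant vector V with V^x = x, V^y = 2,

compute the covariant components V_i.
V_i = g_{ij} V^j:
V_x = (2)(x) + (0)(2) = 2*x
V_y = (0)(x) + (3)(2) = 6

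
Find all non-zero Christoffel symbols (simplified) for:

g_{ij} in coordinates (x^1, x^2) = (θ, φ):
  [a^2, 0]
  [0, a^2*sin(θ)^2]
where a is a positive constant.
Using Γ^k_{ij} = (1/2) g^{km} (∂_i g_{mj} + ∂_j g_{mi} - ∂_m g_{ij}); the metric is diagonal, so only the m = k term contributes.
Non-zero symbols (using the symmetry Γ^k_{ij} = Γ^k_{ji}):
Γ^θ_{φ φ} = (1/2) g^{θθ} (∂_φ g_{θφ} + ∂_φ g_{θφ} - ∂_θ g_{φφ}) = (1/2)(1/a^2)((0) + (0) - (a^2*sin(2*θ))) = -sin(2*θ)/2
Γ^φ_{θ φ} = (1/2) g^{φφ} (∂_θ g_{φφ} + ∂_φ g_{φθ} - ∂_φ g_{θφ}) = (1/2)(1/(a^2*sin(θ)^2))((a^2*sin(2*θ)) + (0) - (0)) = 1/tan(θ)
All other Christoffel symbols are zero.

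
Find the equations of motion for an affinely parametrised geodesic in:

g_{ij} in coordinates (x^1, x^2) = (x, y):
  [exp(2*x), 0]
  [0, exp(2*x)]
Geodesic equation: d^2x^k/dλ^2 + Γ^k_{ij} (dx^i/dλ)(dx^j/dλ) = 0.
Non-zero Christoffel symbols:
Γ^x_{x x} = 1
Γ^x_{y y} = -1
Γ^y_{x y} = 1
Substituting (the symmetric pair Γ^k_{ij}, Γ^k_{ji} combines into a factor 2):
d^2x/dλ^2 + (dx/dλ)^2 - (dy/dλ)^2 = 0
d^2y/dλ^2 + 2 (dx/dλ)(dy/dλ) = 0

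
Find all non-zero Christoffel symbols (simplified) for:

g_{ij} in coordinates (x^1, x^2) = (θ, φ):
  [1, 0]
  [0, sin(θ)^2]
Using Γ^k_{ij} = (1/2) g^{km} (∂_i g_{mj} + ∂_j g_{mi} - ∂_m g_{ij}); the metric is diagonal, so only the m = k term contributes.
Non-zero symbols (using the symmetry Γ^k_{ij} = Γ^k_{ji}):
Γ^θ_{φ φ} = (1/2) g^{θθ} (∂_φ g_{θφ} + ∂_φ g_{θφ} - ∂_θ g_{φφ}) = (1/2)(1)((0) + (0) - (sin(2*θ))) = -sin(2*θ)/2
Γ^φ_{θ φ} = (1/2) g^{φφ} (∂_θ g_{φφ} + ∂_φ g_{φθ} - ∂_φ g_{θφ}) = (1/2)(1/sin(θ)^2)((sin(2*θ)) + (0) - (0)) = 1/tan(θ)
All other Christoffel symbols are zero.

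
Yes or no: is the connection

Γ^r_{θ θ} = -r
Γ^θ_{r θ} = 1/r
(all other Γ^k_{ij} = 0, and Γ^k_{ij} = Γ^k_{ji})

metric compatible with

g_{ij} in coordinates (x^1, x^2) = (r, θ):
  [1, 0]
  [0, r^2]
Using ∇_k g_{ij} = ∂_k g_{ij} - Γ^m_{ki} g_{mj} - Γ^m_{kj} g_{im}:
e.g. ∇_r g_{θθ} = (2*r) - (r) - (r) = 0
Every component ∇_k g_{ij} vanishes: the connection is metric compatible.
Yes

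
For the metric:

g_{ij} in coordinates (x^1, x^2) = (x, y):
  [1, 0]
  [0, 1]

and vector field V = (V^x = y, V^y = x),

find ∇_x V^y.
All Christoffel symbols are zero.
∇_x V^y = ∂_x V^y + Γ^y_{x j} V^j
  = (1) + (0)(y) + (0)(x)
  = 1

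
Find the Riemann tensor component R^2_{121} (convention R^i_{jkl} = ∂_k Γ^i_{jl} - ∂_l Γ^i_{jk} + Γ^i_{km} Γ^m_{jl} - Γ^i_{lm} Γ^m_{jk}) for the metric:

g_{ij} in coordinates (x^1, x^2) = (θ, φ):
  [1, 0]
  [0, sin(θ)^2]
Non-zero Christoffel symbols (Γ^k_{ij} = Γ^k_{ji}):
Γ^θ_{φ φ} = -sin(2*θ)/2
Γ^φ_{θ φ} = 1/tan(θ)
R^φ_{θ φ θ} = ∂_φ Γ^φ_{θ θ} - ∂_θ Γ^φ_{θ φ} + Γ^φ_{φ m} Γ^m_{θ θ} - Γ^φ_{θ m} Γ^m_{θ φ}
  = (0) - (-1/sin(θ)^2) + (0) - (1/tan(θ)^2) = 1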